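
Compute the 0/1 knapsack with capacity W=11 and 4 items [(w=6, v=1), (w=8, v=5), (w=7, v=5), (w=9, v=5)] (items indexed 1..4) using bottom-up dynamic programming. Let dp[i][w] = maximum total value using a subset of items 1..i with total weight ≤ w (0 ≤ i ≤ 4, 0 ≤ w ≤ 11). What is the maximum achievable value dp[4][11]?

i\w   0   1   2   3   4   5   6   7   8   9  10  11
  0   0   0   0   0   0   0   0   0   0   0   0   0
  1   0   0   0   0   0   0   1   1   1   1   1   1
  2   0   0   0   0   0   0   1   1   5   5   5   5
  3   0   0   0   0   0   0   1   5   5   5   5   5
  4   0   0   0   0   0   0   1   5   5   5   5   5

5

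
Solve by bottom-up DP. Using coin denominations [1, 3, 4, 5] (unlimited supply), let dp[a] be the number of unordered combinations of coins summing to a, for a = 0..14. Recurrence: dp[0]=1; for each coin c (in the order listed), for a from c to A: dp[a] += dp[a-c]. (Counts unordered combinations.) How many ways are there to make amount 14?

23

after  coin     0     1     2     3     4     5     6     7     8     9    10    11    12    13    14
          1     1     1     1     1     1     1     1     1     1     1     1     1     1     1     1
          3     1     1     1     2     2     2     3     3     3     4     4     4     5     5     5
          4     1     1     1     2     3     3     4     5     6     7     8     9    11    12    13
          5     1     1     1     2     3     4     5     6     8    10    12    14    17    20    23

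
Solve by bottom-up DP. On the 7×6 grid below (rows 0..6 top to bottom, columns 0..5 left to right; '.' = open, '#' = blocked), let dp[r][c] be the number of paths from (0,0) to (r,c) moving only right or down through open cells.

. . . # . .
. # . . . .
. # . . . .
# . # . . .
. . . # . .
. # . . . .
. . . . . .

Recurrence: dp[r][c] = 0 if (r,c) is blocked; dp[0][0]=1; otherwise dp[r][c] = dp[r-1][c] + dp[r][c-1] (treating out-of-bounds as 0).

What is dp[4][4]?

5

r\c   0   1   2   3   4   5
  0   1   1   1   0   0   0
  1   1   0   1   1   1   1
  2   1   0   1   2   3   4
  3   0   0   0   2   5   9
  4   0   0   0   0   5  14
  5   0   0   0   0   5  19
  6   0   0   0   0   5  24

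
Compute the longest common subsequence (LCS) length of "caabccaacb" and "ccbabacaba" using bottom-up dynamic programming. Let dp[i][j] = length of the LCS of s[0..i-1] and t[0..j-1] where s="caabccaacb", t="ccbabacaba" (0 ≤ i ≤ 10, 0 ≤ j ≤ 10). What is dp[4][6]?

3

   ''  c  c  b  a  b  a  c  a  b  a
''  0  0  0  0  0  0  0  0  0  0  0
 c  0  1  1  1  1  1  1  1  1  1  1
 a  0  1  1  1  2  2  2  2  2  2  2
 a  0  1  1  1  2  2  3  3  3  3  3
 b  0  1  1  2  2  3  3  3  3  4  4
 c  0  1  2  2  2  3  3  4  4  4  4
 c  0  1  2  2  2  3  3  4  4  4  4
 a  0  1  2  2  3  3  4  4  5  5  5
 a  0  1  2  2  3  3  4  4  5  5  6
 c  0  1  2  2  3  3  4  5  5  5  6
 b  0  1  2  3  3  4  4  5  5  6  6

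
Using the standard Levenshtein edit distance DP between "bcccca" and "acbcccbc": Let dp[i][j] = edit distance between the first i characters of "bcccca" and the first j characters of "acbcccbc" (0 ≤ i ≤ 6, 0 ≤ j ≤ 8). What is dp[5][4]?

3

   ''  a  c  b  c  c  c  b  c
''  0  1  2  3  4  5  6  7  8
 b  1  1  2  2  3  4  5  6  7
 c  2  2  1  2  2  3  4  5  6
 c  3  3  2  2  2  2  3  4  5
 c  4  4  3  3  2  2  2  3  4
 c  5  5  4  4  3  2  2  3  3
 a  6  5  5  5  4  3  3  3  4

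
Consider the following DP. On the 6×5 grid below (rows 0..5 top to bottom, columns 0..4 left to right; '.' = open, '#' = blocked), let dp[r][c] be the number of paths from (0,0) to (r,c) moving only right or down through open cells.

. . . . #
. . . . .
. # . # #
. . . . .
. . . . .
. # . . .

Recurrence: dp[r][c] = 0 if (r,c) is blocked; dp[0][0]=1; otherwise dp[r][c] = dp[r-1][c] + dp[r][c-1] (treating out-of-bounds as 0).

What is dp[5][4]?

30

r\c   0   1   2   3   4
  0   1   1   1   1   0
  1   1   2   3   4   4
  2   1   0   3   0   0
  3   1   1   4   4   4
  4   1   2   6  10  14
  5   1   0   6  16  30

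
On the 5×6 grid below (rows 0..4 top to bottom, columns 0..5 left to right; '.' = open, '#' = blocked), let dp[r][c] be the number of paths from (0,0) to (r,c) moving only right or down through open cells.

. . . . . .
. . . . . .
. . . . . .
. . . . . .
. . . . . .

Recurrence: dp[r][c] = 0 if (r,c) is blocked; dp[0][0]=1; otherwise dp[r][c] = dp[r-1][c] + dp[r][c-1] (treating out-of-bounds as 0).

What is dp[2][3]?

10

r\c   0   1   2   3   4   5
  0   1   1   1   1   1   1
  1   1   2   3   4   5   6
  2   1   3   6  10  15  21
  3   1   4  10  20  35  56
  4   1   5  15  35  70 126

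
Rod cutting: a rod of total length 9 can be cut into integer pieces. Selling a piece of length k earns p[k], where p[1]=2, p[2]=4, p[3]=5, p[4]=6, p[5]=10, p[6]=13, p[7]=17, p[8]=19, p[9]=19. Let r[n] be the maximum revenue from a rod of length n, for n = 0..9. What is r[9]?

21

   n    0    1    2    3    4    5    6    7    8    9
r[n]    0    2    4    6    8   10   13   17   19   21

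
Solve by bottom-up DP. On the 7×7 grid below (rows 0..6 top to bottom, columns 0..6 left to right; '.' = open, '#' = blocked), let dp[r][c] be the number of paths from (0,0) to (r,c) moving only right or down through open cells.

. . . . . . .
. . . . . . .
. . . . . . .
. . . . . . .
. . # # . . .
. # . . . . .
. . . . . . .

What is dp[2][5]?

21

r\c   0   1   2   3   4   5   6
  0   1   1   1   1   1   1   1
  1   1   2   3   4   5   6   7
  2   1   3   6  10  15  21  28
  3   1   4  10  20  35  56  84
  4   1   5   0   0  35  91 175
  5   1   0   0   0  35 126 301
  6   1   1   1   1  36 162 463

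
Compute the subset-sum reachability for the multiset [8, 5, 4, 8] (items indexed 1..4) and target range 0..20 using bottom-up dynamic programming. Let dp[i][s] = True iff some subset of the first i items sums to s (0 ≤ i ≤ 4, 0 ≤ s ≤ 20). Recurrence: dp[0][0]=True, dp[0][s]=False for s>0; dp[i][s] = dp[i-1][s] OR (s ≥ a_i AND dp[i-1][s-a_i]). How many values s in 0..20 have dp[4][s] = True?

10

i\s   0   1   2   3   4   5   6   7   8   9  10  11  12  13  14  15  16  17  18  19  20
  0   T   F   F   F   F   F   F   F   F   F   F   F   F   F   F   F   F   F   F   F   F
  1   T   F   F   F   F   F   F   F   T   F   F   F   F   F   F   F   F   F   F   F   F
  2   T   F   F   F   F   T   F   F   T   F   F   F   F   T   F   F   F   F   F   F   F
  3   T   F   F   F   T   T   F   F   T   T   F   F   T   T   F   F   F   T   F   F   F
  4   T   F   F   F   T   T   F   F   T   T   F   F   T   T   F   F   T   T   F   F   T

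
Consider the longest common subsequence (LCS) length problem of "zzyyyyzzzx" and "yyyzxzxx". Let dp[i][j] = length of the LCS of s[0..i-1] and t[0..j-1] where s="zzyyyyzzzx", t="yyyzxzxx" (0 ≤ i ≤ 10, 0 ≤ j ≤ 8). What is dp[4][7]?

2

   ''  y  y  y  z  x  z  x  x
''  0  0  0  0  0  0  0  0  0
 z  0  0  0  0  1  1  1  1  1
 z  0  0  0  0  1  1  2  2  2
 y  0  1  1  1  1  1  2  2  2
 y  0  1  2  2  2  2  2  2  2
 y  0  1  2  3  3  3  3  3  3
 y  0  1  2  3  3  3  3  3  3
 z  0  1  2  3  4  4  4  4  4
 z  0  1  2  3  4  4  5  5  5
 z  0  1  2  3  4  4  5  5  5
 x  0  1  2  3  4  5  5  6  6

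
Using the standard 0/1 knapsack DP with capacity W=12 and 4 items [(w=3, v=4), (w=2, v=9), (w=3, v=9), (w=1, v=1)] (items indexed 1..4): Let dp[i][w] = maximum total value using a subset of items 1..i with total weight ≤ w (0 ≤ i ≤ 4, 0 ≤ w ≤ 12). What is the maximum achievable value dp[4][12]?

23

i\w   0   1   2   3   4   5   6   7   8   9  10  11  12
  0   0   0   0   0   0   0   0   0   0   0   0   0   0
  1   0   0   0   4   4   4   4   4   4   4   4   4   4
  2   0   0   9   9   9  13  13  13  13  13  13  13  13
  3   0   0   9   9   9  18  18  18  22  22  22  22  22
  4   0   1   9  10  10  18  19  19  22  23  23  23  23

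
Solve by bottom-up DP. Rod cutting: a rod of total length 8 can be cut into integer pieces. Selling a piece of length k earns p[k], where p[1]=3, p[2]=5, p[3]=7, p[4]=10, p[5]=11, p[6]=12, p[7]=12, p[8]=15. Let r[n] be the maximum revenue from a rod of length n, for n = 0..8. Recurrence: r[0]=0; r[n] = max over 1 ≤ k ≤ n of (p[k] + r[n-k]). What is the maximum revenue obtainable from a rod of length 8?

   n    0    1    2    3    4    5    6    7    8
r[n]    0    3    6    9   12   15   18   21   24

24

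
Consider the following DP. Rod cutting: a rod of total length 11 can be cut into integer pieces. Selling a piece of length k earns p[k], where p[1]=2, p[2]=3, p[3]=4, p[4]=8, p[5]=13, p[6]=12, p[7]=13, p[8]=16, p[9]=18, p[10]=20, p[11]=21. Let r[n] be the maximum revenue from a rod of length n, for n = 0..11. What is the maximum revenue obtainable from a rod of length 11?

   n    0    1    2    3    4    5    6    7    8    9   10   11
r[n]    0    2    4    6    8   13   15   17   19   21   26   28

28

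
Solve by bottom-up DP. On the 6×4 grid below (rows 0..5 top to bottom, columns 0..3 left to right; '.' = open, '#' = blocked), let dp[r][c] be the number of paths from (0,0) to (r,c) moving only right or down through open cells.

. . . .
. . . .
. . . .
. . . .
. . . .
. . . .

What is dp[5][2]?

21

r\c   0   1   2   3
  0   1   1   1   1
  1   1   2   3   4
  2   1   3   6  10
  3   1   4  10  20
  4   1   5  15  35
  5   1   6  21  56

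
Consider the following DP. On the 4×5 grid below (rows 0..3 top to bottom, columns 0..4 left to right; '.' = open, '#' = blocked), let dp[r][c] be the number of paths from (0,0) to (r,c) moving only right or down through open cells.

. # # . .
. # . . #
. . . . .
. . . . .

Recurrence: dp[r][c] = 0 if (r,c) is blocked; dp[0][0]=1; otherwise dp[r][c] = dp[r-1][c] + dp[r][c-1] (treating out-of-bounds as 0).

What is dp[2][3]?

1

r\c   0   1   2   3   4
  0   1   0   0   0   0
  1   1   0   0   0   0
  2   1   1   1   1   1
  3   1   2   3   4   5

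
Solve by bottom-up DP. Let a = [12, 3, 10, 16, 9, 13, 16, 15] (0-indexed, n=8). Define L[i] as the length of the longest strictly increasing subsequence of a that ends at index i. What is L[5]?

3

   i    0    1    2    3    4    5    6    7
a[i]   12    3   10   16    9   13   16   15
L[i]    1    1    2    3    2    3    4    4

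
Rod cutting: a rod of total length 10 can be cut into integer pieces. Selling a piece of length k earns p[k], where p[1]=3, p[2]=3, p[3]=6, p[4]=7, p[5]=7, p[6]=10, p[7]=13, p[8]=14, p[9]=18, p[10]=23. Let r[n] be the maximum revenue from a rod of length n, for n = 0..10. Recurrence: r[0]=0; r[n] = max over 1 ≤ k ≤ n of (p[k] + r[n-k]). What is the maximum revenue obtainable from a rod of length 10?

30

   n    0    1    2    3    4    5    6    7    8    9   10
r[n]    0    3    6    9   12   15   18   21   24   27   30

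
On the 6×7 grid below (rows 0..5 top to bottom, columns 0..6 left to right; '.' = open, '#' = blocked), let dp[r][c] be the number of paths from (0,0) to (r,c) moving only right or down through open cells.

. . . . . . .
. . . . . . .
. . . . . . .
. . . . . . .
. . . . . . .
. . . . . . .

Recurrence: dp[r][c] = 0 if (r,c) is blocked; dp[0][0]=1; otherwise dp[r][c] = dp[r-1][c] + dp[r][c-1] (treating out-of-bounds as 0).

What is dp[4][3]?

35

r\c   0   1   2   3   4   5   6
  0   1   1   1   1   1   1   1
  1   1   2   3   4   5   6   7
  2   1   3   6  10  15  21  28
  3   1   4  10  20  35  56  84
  4   1   5  15  35  70 126 210
  5   1   6  21  56 126 252 462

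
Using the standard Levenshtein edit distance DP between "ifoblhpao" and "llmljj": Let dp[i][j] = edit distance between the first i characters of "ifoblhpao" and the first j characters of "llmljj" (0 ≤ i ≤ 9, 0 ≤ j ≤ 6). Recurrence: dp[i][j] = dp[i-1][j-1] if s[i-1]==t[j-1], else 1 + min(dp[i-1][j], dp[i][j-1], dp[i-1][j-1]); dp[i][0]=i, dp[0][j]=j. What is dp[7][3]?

6

   ''  l  l  m  l  j  j
''  0  1  2  3  4  5  6
 i  1  1  2  3  4  5  6
 f  2  2  2  3  4  5  6
 o  3  3  3  3  4  5  6
 b  4  4  4  4  4  5  6
 l  5  4  4  5  4  5  6
 h  6  5  5  5  5  5  6
 p  7  6  6  6  6  6  6
 a  8  7  7  7  7  7  7
 o  9  8  8  8  8  8  8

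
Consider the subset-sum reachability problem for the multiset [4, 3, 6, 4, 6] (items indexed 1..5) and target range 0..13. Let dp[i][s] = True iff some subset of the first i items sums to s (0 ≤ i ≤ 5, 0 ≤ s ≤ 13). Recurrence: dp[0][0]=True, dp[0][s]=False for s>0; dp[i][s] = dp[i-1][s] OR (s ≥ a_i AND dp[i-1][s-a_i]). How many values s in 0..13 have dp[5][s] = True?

11

i\s   0   1   2   3   4   5   6   7   8   9  10  11  12  13
  0   T   F   F   F   F   F   F   F   F   F   F   F   F   F
  1   T   F   F   F   T   F   F   F   F   F   F   F   F   F
  2   T   F   F   T   T   F   F   T   F   F   F   F   F   F
  3   T   F   F   T   T   F   T   T   F   T   T   F   F   T
  4   T   F   F   T   T   F   T   T   T   T   T   T   F   T
  5   T   F   F   T   T   F   T   T   T   T   T   T   T   T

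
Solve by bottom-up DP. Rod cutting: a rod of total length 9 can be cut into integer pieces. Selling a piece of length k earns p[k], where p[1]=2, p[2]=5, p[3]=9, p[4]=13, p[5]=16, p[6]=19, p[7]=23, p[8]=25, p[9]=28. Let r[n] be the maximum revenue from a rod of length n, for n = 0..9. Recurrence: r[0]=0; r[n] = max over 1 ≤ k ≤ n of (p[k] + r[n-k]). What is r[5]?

   n    0    1    2    3    4    5    6    7    8    9
r[n]    0    2    5    9   13   16   19   23   26   29

16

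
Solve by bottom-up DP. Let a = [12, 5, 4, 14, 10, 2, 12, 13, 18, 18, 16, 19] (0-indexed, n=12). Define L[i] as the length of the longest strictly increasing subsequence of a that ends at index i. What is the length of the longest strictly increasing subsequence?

6

   i    0    1    2    3    4    5    6    7    8    9   10   11
a[i]   12    5    4   14   10    2   12   13   18   18   16   19
L[i]    1    1    1    2    2    1    3    4    5    5    5    6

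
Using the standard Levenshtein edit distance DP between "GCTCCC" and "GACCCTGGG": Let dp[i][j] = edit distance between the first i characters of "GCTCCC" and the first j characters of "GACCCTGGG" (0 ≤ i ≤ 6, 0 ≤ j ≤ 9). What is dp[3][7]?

4

   ''  G  A  C  C  C  T  G  G  G
''  0  1  2  3  4  5  6  7  8  9
 G  1  0  1  2  3  4  5  6  7  8
 C  2  1  1  1  2  3  4  5  6  7
 T  3  2  2  2  2  3  3  4  5  6
 C  4  3  3  2  2  2  3  4  5  6
 C  5  4  4  3  2  2  3  4  5  6
 C  6  5  5  4  3  2  3  4  5  6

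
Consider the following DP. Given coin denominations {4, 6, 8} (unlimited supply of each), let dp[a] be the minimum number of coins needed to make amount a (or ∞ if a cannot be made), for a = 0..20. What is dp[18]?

3

 a  0  1  2  3  4  5  6  7  8  9 10 11 12 13 14 15 16 17 18 19 20
dp  0  -  -  -  1  -  1  -  1  -  2  -  2  -  2  -  2  -  3  -  3
(- denotes ∞ / unreachable)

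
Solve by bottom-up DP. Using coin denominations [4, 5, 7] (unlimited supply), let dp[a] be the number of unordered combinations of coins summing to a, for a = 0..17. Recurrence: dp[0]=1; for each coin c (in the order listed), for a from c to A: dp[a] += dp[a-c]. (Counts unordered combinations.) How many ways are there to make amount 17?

2

after  coin     0     1     2     3     4     5     6     7     8     9    10    11    12    13    14    15    16    17
          4     1     0     0     0     1     0     0     0     1     0     0     0     1     0     0     0     1     0
          5     1     0     0     0     1     1     0     0     1     1     1     0     1     1     1     1     1     1
          7     1     0     0     0     1     1     0     1     1     1     1     1     2     1     2     2     2     2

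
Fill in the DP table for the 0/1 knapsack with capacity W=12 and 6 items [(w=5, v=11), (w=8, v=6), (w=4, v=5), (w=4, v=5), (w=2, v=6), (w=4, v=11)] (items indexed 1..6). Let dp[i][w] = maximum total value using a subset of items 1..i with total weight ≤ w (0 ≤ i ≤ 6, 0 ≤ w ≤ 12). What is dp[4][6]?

i\w   0   1   2   3   4   5   6   7   8   9  10  11  12
  0   0   0   0   0   0   0   0   0   0   0   0   0   0
  1   0   0   0   0   0  11  11  11  11  11  11  11  11
  2   0   0   0   0   0  11  11  11  11  11  11  11  11
  3   0   0   0   0   5  11  11  11  11  16  16  16  16
  4   0   0   0   0   5  11  11  11  11  16  16  16  16
  5   0   0   6   6   6  11  11  17  17  17  17  22  22
  6   0   0   6   6  11  11  17  17  17  22  22  28  28

11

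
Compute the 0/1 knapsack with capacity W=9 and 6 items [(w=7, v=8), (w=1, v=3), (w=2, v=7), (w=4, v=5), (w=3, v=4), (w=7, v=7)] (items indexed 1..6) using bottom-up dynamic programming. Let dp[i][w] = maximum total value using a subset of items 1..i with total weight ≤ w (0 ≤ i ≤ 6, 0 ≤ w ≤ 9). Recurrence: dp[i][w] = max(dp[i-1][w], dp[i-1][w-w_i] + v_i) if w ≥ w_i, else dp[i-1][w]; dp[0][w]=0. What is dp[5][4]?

10

i\w   0   1   2   3   4   5   6   7   8   9
  0   0   0   0   0   0   0   0   0   0   0
  1   0   0   0   0   0   0   0   8   8   8
  2   0   3   3   3   3   3   3   8  11  11
  3   0   3   7  10  10  10  10  10  11  15
  4   0   3   7  10  10  10  12  15  15  15
  5   0   3   7  10  10  11  14  15  15  16
  6   0   3   7  10  10  11  14  15  15  16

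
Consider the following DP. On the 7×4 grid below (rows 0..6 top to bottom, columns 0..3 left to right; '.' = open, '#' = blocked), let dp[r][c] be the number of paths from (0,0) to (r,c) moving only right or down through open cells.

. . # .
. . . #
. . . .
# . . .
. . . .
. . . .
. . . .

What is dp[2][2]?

5

r\c   0   1   2   3
  0   1   1   0   0
  1   1   2   2   0
  2   1   3   5   5
  3   0   3   8  13
  4   0   3  11  24
  5   0   3  14  38
  6   0   3  17  55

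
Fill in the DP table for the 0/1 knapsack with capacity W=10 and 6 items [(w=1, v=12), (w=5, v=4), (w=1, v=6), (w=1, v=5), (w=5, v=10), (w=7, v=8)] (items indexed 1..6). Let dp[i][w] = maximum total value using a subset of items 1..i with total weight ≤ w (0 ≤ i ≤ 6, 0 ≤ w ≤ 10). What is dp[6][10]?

33

i\w   0   1   2   3   4   5   6   7   8   9  10
  0   0   0   0   0   0   0   0   0   0   0   0
  1   0  12  12  12  12  12  12  12  12  12  12
  2   0  12  12  12  12  12  16  16  16  16  16
  3   0  12  18  18  18  18  18  22  22  22  22
  4   0  12  18  23  23  23  23  23  27  27  27
  5   0  12  18  23  23  23  23  28  33  33  33
  6   0  12  18  23  23  23  23  28  33  33  33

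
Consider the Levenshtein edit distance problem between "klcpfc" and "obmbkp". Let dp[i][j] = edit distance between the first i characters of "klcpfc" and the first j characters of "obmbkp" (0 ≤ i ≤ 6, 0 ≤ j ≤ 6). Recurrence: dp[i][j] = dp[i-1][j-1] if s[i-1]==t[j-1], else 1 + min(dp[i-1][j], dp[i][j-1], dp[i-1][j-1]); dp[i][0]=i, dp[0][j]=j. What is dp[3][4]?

4

   ''  o  b  m  b  k  p
''  0  1  2  3  4  5  6
 k  1  1  2  3  4  4  5
 l  2  2  2  3  4  5  5
 c  3  3  3  3  4  5  6
 p  4  4  4  4  4  5  5
 f  5  5  5  5  5  5  6
 c  6  6  6  6  6  6  6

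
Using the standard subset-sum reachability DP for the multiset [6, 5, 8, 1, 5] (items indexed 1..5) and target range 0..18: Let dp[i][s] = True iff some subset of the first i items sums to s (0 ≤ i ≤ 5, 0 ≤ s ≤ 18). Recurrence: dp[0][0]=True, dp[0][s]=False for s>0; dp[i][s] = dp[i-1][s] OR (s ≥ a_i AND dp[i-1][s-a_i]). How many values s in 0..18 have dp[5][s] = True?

i\s   0   1   2   3   4   5   6   7   8   9  10  11  12  13  14  15  16  17  18
  0   T   F   F   F   F   F   F   F   F   F   F   F   F   F   F   F   F   F   F
  1   T   F   F   F   F   F   T   F   F   F   F   F   F   F   F   F   F   F   F
  2   T   F   F   F   F   T   T   F   F   F   F   T   F   F   F   F   F   F   F
  3   T   F   F   F   F   T   T   F   T   F   F   T   F   T   T   F   F   F   F
  4   T   T   F   F   F   T   T   T   T   T   F   T   T   T   T   T   F   F   F
  5   T   T   F   F   F   T   T   T   T   T   T   T   T   T   T   T   T   T   T

16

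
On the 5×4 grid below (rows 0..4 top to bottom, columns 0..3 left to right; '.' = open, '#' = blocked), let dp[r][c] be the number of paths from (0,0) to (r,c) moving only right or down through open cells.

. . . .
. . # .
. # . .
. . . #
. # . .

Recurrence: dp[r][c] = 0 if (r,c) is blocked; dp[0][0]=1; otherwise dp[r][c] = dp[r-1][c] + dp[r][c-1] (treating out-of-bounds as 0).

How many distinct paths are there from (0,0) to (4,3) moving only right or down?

r\c   0   1   2   3
  0   1   1   1   1
  1   1   2   0   1
  2   1   0   0   1
  3   1   1   1   0
  4   1   0   1   1

1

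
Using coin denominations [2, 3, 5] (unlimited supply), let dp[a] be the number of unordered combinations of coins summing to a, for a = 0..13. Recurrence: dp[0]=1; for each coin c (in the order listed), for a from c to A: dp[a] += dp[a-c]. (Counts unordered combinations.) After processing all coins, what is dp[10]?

after  coin     0     1     2     3     4     5     6     7     8     9    10    11    12    13
          2     1     0     1     0     1     0     1     0     1     0     1     0     1     0
          3     1     0     1     1     1     1     2     1     2     2     2     2     3     2
          5     1     0     1     1     1     2     2     2     3     3     4     4     5     5

4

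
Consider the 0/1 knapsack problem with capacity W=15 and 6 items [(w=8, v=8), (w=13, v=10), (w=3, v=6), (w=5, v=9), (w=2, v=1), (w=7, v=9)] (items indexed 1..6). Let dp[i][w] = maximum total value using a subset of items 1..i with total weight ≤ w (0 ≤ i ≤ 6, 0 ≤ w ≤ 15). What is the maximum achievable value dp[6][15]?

24

i\w   0   1   2   3   4   5   6   7   8   9  10  11  12  13  14  15
  0   0   0   0   0   0   0   0   0   0   0   0   0   0   0   0   0
  1   0   0   0   0   0   0   0   0   8   8   8   8   8   8   8   8
  2   0   0   0   0   0   0   0   0   8   8   8   8   8  10  10  10
  3   0   0   0   6   6   6   6   6   8   8   8  14  14  14  14  14
  4   0   0   0   6   6   9   9   9  15  15  15  15  15  17  17  17
  5   0   0   1   6   6   9   9  10  15  15  16  16  16  17  17  18
  6   0   0   1   6   6   9   9  10  15  15  16  16  18  18  19  24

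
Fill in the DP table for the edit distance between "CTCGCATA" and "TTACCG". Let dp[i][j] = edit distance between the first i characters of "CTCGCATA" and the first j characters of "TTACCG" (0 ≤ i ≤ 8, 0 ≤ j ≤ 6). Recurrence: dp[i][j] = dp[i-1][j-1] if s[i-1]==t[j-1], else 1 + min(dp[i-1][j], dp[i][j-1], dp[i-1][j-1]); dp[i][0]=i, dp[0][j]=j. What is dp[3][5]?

3

   ''  T  T  A  C  C  G
''  0  1  2  3  4  5  6
 C  1  1  2  3  3  4  5
 T  2  1  1  2  3  4  5
 C  3  2  2  2  2  3  4
 G  4  3  3  3  3  3  3
 C  5  4  4  4  3  3  4
 A  6  5  5  4  4  4  4
 T  7  6  5  5  5  5  5
 A  8  7  6  5  6  6  6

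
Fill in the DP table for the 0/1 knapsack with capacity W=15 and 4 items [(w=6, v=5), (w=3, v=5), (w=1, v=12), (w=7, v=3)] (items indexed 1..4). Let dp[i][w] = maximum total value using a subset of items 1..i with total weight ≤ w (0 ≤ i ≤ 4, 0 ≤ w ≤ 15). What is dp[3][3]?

12

i\w   0   1   2   3   4   5   6   7   8   9  10  11  12  13  14  15
  0   0   0   0   0   0   0   0   0   0   0   0   0   0   0   0   0
  1   0   0   0   0   0   0   5   5   5   5   5   5   5   5   5   5
  2   0   0   0   5   5   5   5   5   5  10  10  10  10  10  10  10
  3   0  12  12  12  17  17  17  17  17  17  22  22  22  22  22  22
  4   0  12  12  12  17  17  17  17  17  17  22  22  22  22  22  22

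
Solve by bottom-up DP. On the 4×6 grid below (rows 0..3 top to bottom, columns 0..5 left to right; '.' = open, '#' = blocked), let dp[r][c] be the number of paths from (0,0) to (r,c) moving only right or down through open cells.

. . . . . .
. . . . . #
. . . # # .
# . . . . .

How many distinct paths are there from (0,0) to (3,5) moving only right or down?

r\c   0   1   2   3   4   5
  0   1   1   1   1   1   1
  1   1   2   3   4   5   0
  2   1   3   6   0   0   0
  3   0   3   9   9   9   9

9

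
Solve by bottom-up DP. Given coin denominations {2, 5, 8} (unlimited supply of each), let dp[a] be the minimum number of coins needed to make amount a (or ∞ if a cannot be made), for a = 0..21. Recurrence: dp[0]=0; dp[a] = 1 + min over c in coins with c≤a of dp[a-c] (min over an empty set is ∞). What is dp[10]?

2

 a  0  1  2  3  4  5  6  7  8  9 10 11 12 13 14 15 16 17 18 19 20 21
dp  0  -  1  -  2  1  3  2  1  3  2  4  3  2  4  3  2  4  3  5  4  3
(- denotes ∞ / unreachable)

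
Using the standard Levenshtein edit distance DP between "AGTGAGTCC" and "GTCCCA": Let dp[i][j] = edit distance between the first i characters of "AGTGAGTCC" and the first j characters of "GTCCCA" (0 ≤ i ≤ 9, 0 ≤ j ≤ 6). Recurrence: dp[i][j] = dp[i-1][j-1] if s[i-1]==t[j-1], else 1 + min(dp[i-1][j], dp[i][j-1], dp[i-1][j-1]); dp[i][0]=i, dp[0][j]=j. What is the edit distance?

6

   ''  G  T  C  C  C  A
''  0  1  2  3  4  5  6
 A  1  1  2  3  4  5  5
 G  2  1  2  3  4  5  6
 T  3  2  1  2  3  4  5
 G  4  3  2  2  3  4  5
 A  5  4  3  3  3  4  4
 G  6  5  4  4  4  4  5
 T  7  6  5  5  5  5  5
 C  8  7  6  5  5  5  6
 C  9  8  7  6  5  5  6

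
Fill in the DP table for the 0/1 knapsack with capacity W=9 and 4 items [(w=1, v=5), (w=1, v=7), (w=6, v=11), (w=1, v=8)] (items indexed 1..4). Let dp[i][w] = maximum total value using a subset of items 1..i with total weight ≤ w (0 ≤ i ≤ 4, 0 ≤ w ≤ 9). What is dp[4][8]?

26

i\w   0   1   2   3   4   5   6   7   8   9
  0   0   0   0   0   0   0   0   0   0   0
  1   0   5   5   5   5   5   5   5   5   5
  2   0   7  12  12  12  12  12  12  12  12
  3   0   7  12  12  12  12  12  18  23  23
  4   0   8  15  20  20  20  20  20  26  31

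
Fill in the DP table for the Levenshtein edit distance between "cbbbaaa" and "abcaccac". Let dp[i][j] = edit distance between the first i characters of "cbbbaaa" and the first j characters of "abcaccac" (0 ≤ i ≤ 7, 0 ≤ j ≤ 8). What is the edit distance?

6

   ''  a  b  c  a  c  c  a  c
''  0  1  2  3  4  5  6  7  8
 c  1  1  2  2  3  4  5  6  7
 b  2  2  1  2  3  4  5  6  7
 b  3  3  2  2  3  4  5  6  7
 b  4  4  3  3  3  4  5  6  7
 a  5  4  4  4  3  4  5  5  6
 a  6  5  5  5  4  4  5  5  6
 a  7  6  6  6  5  5  5  5  6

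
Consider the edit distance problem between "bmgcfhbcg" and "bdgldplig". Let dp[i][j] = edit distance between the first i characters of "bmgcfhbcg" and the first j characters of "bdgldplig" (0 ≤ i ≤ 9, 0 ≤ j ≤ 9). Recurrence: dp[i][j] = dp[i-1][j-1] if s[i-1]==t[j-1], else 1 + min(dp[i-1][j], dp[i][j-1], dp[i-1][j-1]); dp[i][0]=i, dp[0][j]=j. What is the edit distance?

6

   ''  b  d  g  l  d  p  l  i  g
''  0  1  2  3  4  5  6  7  8  9
 b  1  0  1  2  3  4  5  6  7  8
 m  2  1  1  2  3  4  5  6  7  8
 g  3  2  2  1  2  3  4  5  6  7
 c  4  3  3  2  2  3  4  5  6  7
 f  5  4  4  3  3  3  4  5  6  7
 h  6  5  5  4  4  4  4  5  6  7
 b  7  6  6  5  5  5  5  5  6  7
 c  8  7  7  6  6  6  6  6  6  7
 g  9  8  8  7  7  7  7  7  7  6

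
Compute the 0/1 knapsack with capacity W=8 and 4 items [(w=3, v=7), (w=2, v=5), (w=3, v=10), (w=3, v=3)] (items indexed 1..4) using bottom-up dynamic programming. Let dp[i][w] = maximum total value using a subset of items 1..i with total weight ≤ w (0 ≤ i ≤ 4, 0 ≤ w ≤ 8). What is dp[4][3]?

10

i\w   0   1   2   3   4   5   6   7   8
  0   0   0   0   0   0   0   0   0   0
  1   0   0   0   7   7   7   7   7   7
  2   0   0   5   7   7  12  12  12  12
  3   0   0   5  10  10  15  17  17  22
  4   0   0   5  10  10  15  17  17  22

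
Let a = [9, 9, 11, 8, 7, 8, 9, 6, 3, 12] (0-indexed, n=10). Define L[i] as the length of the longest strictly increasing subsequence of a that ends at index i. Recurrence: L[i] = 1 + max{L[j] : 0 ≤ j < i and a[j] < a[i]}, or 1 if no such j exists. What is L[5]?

2

   i    0    1    2    3    4    5    6    7    8    9
a[i]    9    9   11    8    7    8    9    6    3   12
L[i]    1    1    2    1    1    2    3    1    1    4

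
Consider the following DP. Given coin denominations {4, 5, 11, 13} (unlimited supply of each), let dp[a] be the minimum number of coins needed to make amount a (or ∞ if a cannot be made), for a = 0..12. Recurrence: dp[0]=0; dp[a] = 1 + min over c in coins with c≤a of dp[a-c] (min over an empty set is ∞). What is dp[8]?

2

 a  0  1  2  3  4  5  6  7  8  9 10 11 12
dp  0  -  -  -  1  1  -  -  2  2  2  1  3
(- denotes ∞ / unreachable)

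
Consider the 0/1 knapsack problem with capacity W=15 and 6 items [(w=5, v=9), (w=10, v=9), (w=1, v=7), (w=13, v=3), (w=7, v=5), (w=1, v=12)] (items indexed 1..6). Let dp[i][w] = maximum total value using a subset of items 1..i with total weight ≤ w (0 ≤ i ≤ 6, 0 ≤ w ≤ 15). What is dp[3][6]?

16

i\w   0   1   2   3   4   5   6   7   8   9  10  11  12  13  14  15
  0   0   0   0   0   0   0   0   0   0   0   0   0   0   0   0   0
  1   0   0   0   0   0   9   9   9   9   9   9   9   9   9   9   9
  2   0   0   0   0   0   9   9   9   9   9   9   9   9   9   9  18
  3   0   7   7   7   7   9  16  16  16  16  16  16  16  16  16  18
  4   0   7   7   7   7   9  16  16  16  16  16  16  16  16  16  18
  5   0   7   7   7   7   9  16  16  16  16  16  16  16  21  21  21
  6   0  12  19  19  19  19  21  28  28  28  28  28  28  28  33  33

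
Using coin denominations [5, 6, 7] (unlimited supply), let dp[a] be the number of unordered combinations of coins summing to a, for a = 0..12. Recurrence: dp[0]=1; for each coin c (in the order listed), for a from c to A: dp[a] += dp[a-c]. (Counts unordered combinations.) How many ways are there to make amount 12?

2

after  coin     0     1     2     3     4     5     6     7     8     9    10    11    12
          5     1     0     0     0     0     1     0     0     0     0     1     0     0
          6     1     0     0     0     0     1     1     0     0     0     1     1     1
          7     1     0     0     0     0     1     1     1     0     0     1     1     2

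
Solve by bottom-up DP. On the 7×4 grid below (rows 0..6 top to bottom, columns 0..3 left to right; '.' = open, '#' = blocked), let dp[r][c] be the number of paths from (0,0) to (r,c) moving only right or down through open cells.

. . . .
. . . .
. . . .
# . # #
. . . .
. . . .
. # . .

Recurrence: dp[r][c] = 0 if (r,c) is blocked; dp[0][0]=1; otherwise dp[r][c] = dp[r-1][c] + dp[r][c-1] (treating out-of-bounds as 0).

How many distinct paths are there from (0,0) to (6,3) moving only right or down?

15

r\c   0   1   2   3
  0   1   1   1   1
  1   1   2   3   4
  2   1   3   6  10
  3   0   3   0   0
  4   0   3   3   3
  5   0   3   6   9
  6   0   0   6  15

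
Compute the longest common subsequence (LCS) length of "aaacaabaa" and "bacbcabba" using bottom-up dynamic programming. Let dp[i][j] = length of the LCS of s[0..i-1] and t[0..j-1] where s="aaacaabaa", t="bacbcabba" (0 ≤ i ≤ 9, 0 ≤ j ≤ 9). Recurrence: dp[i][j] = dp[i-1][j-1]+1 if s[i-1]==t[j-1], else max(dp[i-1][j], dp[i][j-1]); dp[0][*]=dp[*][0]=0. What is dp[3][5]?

   ''  b  a  c  b  c  a  b  b  a
''  0  0  0  0  0  0  0  0  0  0
 a  0  0  1  1  1  1  1  1  1  1
 a  0  0  1  1  1  1  2  2  2  2
 a  0  0  1  1  1  1  2  2  2  3
 c  0  0  1  2  2  2  2  2  2  3
 a  0  0  1  2  2  2  3  3  3  3
 a  0  0  1  2  2  2  3  3  3  4
 b  0  1  1  2  3  3  3  4  4  4
 a  0  1  2  2  3  3  4  4  4  5
 a  0  1  2  2  3  3  4  4  4  5

1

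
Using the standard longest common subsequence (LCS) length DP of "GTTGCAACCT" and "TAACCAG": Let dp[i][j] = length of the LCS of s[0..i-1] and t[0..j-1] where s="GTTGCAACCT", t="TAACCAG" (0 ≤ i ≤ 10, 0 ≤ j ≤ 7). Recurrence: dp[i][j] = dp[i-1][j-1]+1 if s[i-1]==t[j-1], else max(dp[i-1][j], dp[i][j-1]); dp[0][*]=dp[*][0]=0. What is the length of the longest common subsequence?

   ''  T  A  A  C  C  A  G
''  0  0  0  0  0  0  0  0
 G  0  0  0  0  0  0  0  1
 T  0  1  1  1  1  1  1  1
 T  0  1  1  1  1  1  1  1
 G  0  1  1  1  1  1  1  2
 C  0  1  1  1  2  2  2  2
 A  0  1  2  2  2  2  3  3
 A  0  1  2  3  3  3  3  3
 C  0  1  2  3  4  4  4  4
 C  0  1  2  3  4  5  5  5
 T  0  1  2  3  4  5  5  5

5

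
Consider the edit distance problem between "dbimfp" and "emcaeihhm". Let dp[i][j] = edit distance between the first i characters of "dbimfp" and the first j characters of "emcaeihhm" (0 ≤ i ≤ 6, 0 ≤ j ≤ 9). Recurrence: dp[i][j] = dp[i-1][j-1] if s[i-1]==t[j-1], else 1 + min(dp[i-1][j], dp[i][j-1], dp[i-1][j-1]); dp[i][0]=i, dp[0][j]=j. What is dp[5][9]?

8

   ''  e  m  c  a  e  i  h  h  m
''  0  1  2  3  4  5  6  7  8  9
 d  1  1  2  3  4  5  6  7  8  9
 b  2  2  2  3  4  5  6  7  8  9
 i  3  3  3  3  4  5  5  6  7  8
 m  4  4  3  4  4  5  6  6  7  7
 f  5  5  4  4  5  5  6  7  7  8
 p  6  6  5  5  5  6  6  7  8  8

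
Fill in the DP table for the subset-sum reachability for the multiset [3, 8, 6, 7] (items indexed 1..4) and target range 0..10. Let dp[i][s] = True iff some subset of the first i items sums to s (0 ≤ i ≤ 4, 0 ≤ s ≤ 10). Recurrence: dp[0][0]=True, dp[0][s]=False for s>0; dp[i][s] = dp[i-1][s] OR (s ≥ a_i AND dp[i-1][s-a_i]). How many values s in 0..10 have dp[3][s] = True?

i\s   0   1   2   3   4   5   6   7   8   9  10
  0   T   F   F   F   F   F   F   F   F   F   F
  1   T   F   F   T   F   F   F   F   F   F   F
  2   T   F   F   T   F   F   F   F   T   F   F
  3   T   F   F   T   F   F   T   F   T   T   F
  4   T   F   F   T   F   F   T   T   T   T   T

5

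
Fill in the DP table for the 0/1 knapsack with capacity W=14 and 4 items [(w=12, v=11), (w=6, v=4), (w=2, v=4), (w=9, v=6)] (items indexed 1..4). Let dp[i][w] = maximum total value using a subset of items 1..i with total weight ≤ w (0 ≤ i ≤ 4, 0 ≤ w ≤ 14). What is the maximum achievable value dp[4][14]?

i\w   0   1   2   3   4   5   6   7   8   9  10  11  12  13  14
  0   0   0   0   0   0   0   0   0   0   0   0   0   0   0   0
  1   0   0   0   0   0   0   0   0   0   0   0   0  11  11  11
  2   0   0   0   0   0   0   4   4   4   4   4   4  11  11  11
  3   0   0   4   4   4   4   4   4   8   8   8   8  11  11  15
  4   0   0   4   4   4   4   4   4   8   8   8  10  11  11  15

15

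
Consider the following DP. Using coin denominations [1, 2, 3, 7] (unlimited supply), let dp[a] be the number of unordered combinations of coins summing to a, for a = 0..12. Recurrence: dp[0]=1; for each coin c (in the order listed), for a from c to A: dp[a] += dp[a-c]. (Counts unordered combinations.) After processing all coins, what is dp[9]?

14

after  coin     0     1     2     3     4     5     6     7     8     9    10    11    12
          1     1     1     1     1     1     1     1     1     1     1     1     1     1
          2     1     1     2     2     3     3     4     4     5     5     6     6     7
          3     1     1     2     3     4     5     7     8    10    12    14    16    19
          7     1     1     2     3     4     5     7     9    11    14    17    20    24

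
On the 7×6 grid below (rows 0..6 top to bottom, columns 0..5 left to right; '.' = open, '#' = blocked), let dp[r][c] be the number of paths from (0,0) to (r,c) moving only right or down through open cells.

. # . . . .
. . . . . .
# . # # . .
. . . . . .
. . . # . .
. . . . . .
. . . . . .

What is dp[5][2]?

3

r\c   0   1   2   3   4   5
  0   1   0   0   0   0   0
  1   1   1   1   1   1   1
  2   0   1   0   0   1   2
  3   0   1   1   1   2   4
  4   0   1   2   0   2   6
  5   0   1   3   3   5  11
  6   0   1   4   7  12  23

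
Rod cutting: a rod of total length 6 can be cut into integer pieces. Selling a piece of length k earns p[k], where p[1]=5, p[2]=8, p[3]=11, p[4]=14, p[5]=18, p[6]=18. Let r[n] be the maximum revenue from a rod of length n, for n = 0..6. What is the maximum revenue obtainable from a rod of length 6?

   n    0    1    2    3    4    5    6
r[n]    0    5   10   15   20   25   30

30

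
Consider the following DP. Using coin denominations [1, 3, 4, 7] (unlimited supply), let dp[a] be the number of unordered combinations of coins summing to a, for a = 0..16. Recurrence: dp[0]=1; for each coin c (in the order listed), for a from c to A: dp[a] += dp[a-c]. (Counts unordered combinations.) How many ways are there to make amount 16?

after  coin     0     1     2     3     4     5     6     7     8     9    10    11    12    13    14    15    16
          1     1     1     1     1     1     1     1     1     1     1     1     1     1     1     1     1     1
          3     1     1     1     2     2     2     3     3     3     4     4     4     5     5     5     6     6
          4     1     1     1     2     3     3     4     5     6     7     8     9    11    12    13    15    17
          7     1     1     1     2     3     3     4     6     7     8    10    12    14    16    19    22    25

25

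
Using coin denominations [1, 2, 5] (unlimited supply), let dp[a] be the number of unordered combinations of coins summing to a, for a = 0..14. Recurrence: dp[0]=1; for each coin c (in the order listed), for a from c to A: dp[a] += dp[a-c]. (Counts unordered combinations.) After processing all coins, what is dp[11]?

after  coin     0     1     2     3     4     5     6     7     8     9    10    11    12    13    14
          1     1     1     1     1     1     1     1     1     1     1     1     1     1     1     1
          2     1     1     2     2     3     3     4     4     5     5     6     6     7     7     8
          5     1     1     2     2     3     4     5     6     7     8    10    11    13    14    16

11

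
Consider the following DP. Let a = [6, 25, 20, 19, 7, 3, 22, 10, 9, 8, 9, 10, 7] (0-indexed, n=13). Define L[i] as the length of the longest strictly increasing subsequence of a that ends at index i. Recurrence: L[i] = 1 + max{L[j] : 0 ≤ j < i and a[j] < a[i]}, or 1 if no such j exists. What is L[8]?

   i    0    1    2    3    4    5    6    7    8    9   10   11   12
a[i]    6   25   20   19    7    3   22   10    9    8    9   10    7
L[i]    1    2    2    2    2    1    3    3    3    3    4    5    2

3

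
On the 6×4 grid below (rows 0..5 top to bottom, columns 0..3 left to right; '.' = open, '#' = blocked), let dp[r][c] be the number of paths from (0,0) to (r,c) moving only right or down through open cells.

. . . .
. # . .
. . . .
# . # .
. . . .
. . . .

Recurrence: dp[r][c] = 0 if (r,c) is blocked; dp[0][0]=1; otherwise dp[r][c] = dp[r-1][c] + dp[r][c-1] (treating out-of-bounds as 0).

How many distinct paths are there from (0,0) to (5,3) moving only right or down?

7

r\c   0   1   2   3
  0   1   1   1   1
  1   1   0   1   2
  2   1   1   2   4
  3   0   1   0   4
  4   0   1   1   5
  5   0   1   2   7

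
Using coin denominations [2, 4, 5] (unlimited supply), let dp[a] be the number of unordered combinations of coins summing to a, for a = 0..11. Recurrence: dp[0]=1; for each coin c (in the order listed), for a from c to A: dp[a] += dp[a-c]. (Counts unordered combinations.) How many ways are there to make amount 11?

2

after  coin     0     1     2     3     4     5     6     7     8     9    10    11
          2     1     0     1     0     1     0     1     0     1     0     1     0
          4     1     0     1     0     2     0     2     0     3     0     3     0
          5     1     0     1     0     2     1     2     1     3     2     4     2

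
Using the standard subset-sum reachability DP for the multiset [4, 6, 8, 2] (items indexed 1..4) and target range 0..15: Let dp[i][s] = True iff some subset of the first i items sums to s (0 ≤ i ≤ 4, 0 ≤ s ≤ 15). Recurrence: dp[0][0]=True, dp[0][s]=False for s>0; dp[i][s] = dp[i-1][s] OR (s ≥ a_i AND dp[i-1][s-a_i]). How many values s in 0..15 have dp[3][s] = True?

i\s   0   1   2   3   4   5   6   7   8   9  10  11  12  13  14  15
  0   T   F   F   F   F   F   F   F   F   F   F   F   F   F   F   F
  1   T   F   F   F   T   F   F   F   F   F   F   F   F   F   F   F
  2   T   F   F   F   T   F   T   F   F   F   T   F   F   F   F   F
  3   T   F   F   F   T   F   T   F   T   F   T   F   T   F   T   F
  4   T   F   T   F   T   F   T   F   T   F   T   F   T   F   T   F

7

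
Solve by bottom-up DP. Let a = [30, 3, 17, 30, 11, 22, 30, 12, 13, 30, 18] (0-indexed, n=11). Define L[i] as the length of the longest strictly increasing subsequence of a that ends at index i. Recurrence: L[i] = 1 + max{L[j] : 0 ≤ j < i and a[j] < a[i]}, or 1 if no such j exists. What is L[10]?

   i    0    1    2    3    4    5    6    7    8    9   10
a[i]   30    3   17   30   11   22   30   12   13   30   18
L[i]    1    1    2    3    2    3    4    3    4    5    5

5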